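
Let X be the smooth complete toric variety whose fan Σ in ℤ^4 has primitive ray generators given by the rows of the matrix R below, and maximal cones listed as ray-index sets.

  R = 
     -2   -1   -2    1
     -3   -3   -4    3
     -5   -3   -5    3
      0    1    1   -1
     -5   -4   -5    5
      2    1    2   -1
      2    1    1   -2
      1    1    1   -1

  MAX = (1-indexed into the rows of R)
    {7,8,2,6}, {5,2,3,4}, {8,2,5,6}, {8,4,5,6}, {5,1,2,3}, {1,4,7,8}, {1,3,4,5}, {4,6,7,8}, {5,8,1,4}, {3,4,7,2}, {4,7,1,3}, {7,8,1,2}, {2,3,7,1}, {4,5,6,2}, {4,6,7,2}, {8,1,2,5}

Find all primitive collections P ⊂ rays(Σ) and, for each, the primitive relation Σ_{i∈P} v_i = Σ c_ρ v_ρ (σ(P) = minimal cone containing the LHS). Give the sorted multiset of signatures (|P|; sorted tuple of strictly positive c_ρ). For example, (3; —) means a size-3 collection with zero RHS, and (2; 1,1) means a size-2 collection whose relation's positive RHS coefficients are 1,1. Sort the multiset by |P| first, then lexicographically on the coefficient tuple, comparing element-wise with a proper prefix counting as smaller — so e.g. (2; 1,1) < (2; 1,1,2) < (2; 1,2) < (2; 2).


Δ(Σ) — 8 vertices, 6 min non-faces:

  {1,6}:  v_{1} + v_{6} = 0 ; sig = (2; —)
  {5,7}:  v_{5} + v_{7} = v_{2} ; sig = (2; 1)
  {3,6}:  v_{3} + v_{6} = v_{2} + v_{4} ; sig = (2; 1,1)
  {3,8}:  v_{3} + v_{8} = 2·v_{1} ; sig = (2; 2)
  {1,2,4}:  v_{1} + v_{2} + v_{4} = v_{3} ; sig = (3; 1)
  {2,4,8}:  v_{2} + v_{4} + v_{8} = v_{1} ; sig = (3; 1)

Sorted signature multiset PRS(X):
[(2; —), (2; 1), (2; 1,1), (2; 2), (3; 1), (3; 1)]


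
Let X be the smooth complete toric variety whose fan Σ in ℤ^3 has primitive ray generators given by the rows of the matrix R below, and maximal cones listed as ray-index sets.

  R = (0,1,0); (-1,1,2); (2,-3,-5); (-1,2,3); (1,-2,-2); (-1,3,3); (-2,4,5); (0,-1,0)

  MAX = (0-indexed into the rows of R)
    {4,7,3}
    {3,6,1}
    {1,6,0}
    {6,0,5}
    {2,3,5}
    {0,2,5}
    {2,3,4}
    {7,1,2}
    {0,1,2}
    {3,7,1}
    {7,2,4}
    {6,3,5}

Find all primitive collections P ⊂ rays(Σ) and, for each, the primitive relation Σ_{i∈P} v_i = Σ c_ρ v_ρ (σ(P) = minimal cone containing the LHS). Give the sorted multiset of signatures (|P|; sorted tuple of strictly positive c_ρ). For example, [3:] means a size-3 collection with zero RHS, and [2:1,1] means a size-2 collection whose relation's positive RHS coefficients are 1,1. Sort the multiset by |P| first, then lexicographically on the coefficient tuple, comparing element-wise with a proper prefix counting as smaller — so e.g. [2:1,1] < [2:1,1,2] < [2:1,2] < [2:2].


12 collections generate NE(X_Σ); each relation:

  {0,7}:  v_{0} + v_{7} = 0 — sig = [2:]
  {0,3}:  v_{0} + v_{3} = v_{5} — sig = [2:1]
  {1,4}:  v_{1} + v_{4} = v_{7} — sig = [2:1]
  {1,5}:  v_{1} + v_{5} = v_{6} — sig = [2:1]
  {2,6}:  v_{2} + v_{6} = v_{0} — sig = [2:1]
  {4,6}:  v_{4} + v_{6} = v_{3} — sig = [2:1]
  {5,7}:  v_{5} + v_{7} = v_{3} — sig = [2:1]
  {0,4}:  v_{0} + v_{4} = v_{2} + v_{3} — sig = [2:1,1]
  {6,7}:  v_{6} + v_{7} = v_{1} + v_{3} — sig = [2:1,1]
  {4,5}:  v_{4} + v_{5} = v_{2} + 2·v_{3} — sig = [2:1,2]
  {1,2,3}:  v_{1} + v_{2} + v_{3} = 0 — sig = [3:]
  {2,3,7}:  v_{2} + v_{3} + v_{7} = v_{4} — sig = [3:1]

Sorted signature multiset PRS(X):
    [2:]
    [2:1]
    [2:1]
    [2:1]
    [2:1]
    [2:1]
    [2:1]
    [2:1,1]
    [2:1,1]
    [2:1,2]
    [3:]
    [3:1]


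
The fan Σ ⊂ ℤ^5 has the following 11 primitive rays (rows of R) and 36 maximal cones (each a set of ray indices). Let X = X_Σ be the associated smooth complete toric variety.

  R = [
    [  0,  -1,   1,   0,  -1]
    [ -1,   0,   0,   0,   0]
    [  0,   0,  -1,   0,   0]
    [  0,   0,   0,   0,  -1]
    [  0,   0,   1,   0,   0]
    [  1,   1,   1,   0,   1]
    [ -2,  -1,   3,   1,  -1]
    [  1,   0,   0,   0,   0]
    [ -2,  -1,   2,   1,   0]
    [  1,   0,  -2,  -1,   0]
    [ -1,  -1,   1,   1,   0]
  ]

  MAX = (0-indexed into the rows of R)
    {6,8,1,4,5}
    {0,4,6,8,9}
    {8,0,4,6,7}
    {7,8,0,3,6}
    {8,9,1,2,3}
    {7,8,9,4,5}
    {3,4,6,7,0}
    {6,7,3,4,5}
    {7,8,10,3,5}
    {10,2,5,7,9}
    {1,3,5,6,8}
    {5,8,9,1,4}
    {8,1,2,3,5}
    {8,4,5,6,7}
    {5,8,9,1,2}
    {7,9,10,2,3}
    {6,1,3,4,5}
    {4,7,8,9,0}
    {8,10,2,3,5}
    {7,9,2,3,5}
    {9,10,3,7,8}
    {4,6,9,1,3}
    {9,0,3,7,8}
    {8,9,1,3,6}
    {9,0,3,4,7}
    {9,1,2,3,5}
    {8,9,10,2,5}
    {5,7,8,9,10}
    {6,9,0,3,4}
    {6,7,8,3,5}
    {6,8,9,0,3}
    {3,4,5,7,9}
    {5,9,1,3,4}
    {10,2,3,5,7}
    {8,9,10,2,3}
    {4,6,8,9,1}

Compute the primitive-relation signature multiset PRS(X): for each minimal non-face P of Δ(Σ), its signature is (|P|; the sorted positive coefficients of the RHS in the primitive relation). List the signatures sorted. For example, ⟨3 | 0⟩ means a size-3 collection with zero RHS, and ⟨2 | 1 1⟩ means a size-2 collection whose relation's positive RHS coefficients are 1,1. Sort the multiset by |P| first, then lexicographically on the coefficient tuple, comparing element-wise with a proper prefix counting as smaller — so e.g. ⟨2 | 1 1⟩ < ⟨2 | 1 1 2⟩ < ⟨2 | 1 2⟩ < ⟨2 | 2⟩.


Minimal non-faces — 16 found among 11 rays, 36 max cones:

  P = {1,7}:  v_{1} + v_{7} = 0 ; sig = ⟨2 | 0⟩
  P = {2,4}:  v_{2} + v_{4} = 0 ; sig = ⟨2 | 0⟩
  P = {0,1}:  v_{0} + v_{1} = v_{6} + v_{9} ; sig = ⟨2 | 1 1⟩
  P = {1,10}:  v_{1} + v_{10} = v_{2} + v_{8} ; sig = ⟨2 | 1 1⟩
  P = {2,6}:  v_{2} + v_{6} = v_{3} + v_{8} ; sig = ⟨2 | 1 1⟩
  P = {4,10}:  v_{4} + v_{10} = v_{7} + v_{8} ; sig = ⟨2 | 1 1⟩
  P = {0,2}:  v_{0} + v_{2} = v_{3} + v_{7} + v_{8} + v_{9} ; sig = ⟨2 | 1 1 1 1⟩
  P = {6,10}:  v_{6} + v_{10} = v_{3} + v_{7} + 2·v_{8} ; sig = ⟨2 | 1 1 2⟩
  P = {0,10}:  v_{0} + v_{10} = v_{3} + 2·v_{7} + 2·v_{8} + v_{9} ; sig = ⟨2 | 1 1 2 2⟩
  P = {0,5}:  v_{0} + v_{5} = 2·v_{4} + v_{7} ; sig = ⟨2 | 1 2⟩
  P = {2,7,8}:  v_{2} + v_{7} + v_{8} = v_{10} ; sig = ⟨3 | 1⟩
  P = {3,4,8}:  v_{3} + v_{4} + v_{8} = v_{6} ; sig = ⟨3 | 1⟩
  P = {6,7,9}:  v_{6} + v_{7} + v_{9} = v_{0} ; sig = ⟨3 | 1⟩
  P = {5,6,9}:  v_{5} + v_{6} + v_{9} = 2·v_{4} ; sig = ⟨3 | 2⟩
  P = {3,5,8,9}:  v_{3} + v_{5} + v_{8} + v_{9} = v_{4} ; sig = ⟨4 | 1⟩
  P = {3,5,9,10}:  v_{3} + v_{5} + v_{9} + v_{10} = v_{7} ; sig = ⟨4 | 1⟩

Sorted signature multiset PRS(X):
{ ⟨2 | 0⟩ ×2,  ⟨2 | 1 1⟩ ×4,  ⟨2 | 1 1 1 1⟩,  ⟨2 | 1 1 2⟩,  ⟨2 | 1 1 2 2⟩,  ⟨2 | 1 2⟩,  ⟨3 | 1⟩ ×3,  ⟨3 | 2⟩,  ⟨4 | 1⟩ ×2 }


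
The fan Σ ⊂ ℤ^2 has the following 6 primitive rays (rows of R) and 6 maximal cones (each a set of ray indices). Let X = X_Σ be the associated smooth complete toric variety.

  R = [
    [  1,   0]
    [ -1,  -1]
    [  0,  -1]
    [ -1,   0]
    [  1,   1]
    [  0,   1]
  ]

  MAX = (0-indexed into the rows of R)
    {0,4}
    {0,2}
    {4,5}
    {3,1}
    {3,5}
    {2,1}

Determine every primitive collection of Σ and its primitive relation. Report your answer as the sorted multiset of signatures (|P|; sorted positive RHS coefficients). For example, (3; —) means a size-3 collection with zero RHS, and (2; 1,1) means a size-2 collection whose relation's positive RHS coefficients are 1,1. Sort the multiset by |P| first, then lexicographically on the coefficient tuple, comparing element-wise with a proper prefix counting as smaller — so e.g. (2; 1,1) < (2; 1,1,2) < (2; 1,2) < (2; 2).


Primitive collections (9):

  P={0,3}:  v_{0} + v_{3} = 0  →  sig = (2; —)
  P={1,4}:  v_{1} + v_{4} = 0  →  sig = (2; —)
  P={2,5}:  v_{2} + v_{5} = 0  →  sig = (2; —)
  P={0,1}:  v_{0} + v_{1} = v_{2}  →  sig = (2; 1)
  P={0,5}:  v_{0} + v_{5} = v_{4}  →  sig = (2; 1)
  P={1,5}:  v_{1} + v_{5} = v_{3}  →  sig = (2; 1)
  P={2,3}:  v_{2} + v_{3} = v_{1}  →  sig = (2; 1)
  P={2,4}:  v_{2} + v_{4} = v_{0}  →  sig = (2; 1)
  P={3,4}:  v_{3} + v_{4} = v_{5}  →  sig = (2; 1)

Signatures (|P|; sorted positive RHS coefficients), sorted:
[(2; —), (2; —), (2; —), (2; 1), (2; 1), (2; 1), (2; 1), (2; 1), (2; 1)]


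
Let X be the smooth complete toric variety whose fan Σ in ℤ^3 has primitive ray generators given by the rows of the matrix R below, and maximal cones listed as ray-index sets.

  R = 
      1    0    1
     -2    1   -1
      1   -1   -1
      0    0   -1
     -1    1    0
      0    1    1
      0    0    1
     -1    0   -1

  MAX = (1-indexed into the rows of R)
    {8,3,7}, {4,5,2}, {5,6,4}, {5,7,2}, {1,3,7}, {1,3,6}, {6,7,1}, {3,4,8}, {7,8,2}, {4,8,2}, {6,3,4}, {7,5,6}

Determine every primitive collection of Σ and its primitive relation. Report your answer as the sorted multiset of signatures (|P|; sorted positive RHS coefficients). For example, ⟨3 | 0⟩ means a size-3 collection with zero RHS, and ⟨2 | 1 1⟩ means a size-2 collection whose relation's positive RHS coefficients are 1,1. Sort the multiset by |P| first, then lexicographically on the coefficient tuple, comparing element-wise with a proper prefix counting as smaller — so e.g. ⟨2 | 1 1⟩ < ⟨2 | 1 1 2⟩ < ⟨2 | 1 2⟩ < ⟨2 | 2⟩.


The 11 primitive collections of Σ (r=8, n=3):

  P={1,8}:  v_{1} + v_{8} = 0 ; sig = ⟨2 | 0⟩
  P={4,7}:  v_{4} + v_{7} = 0 ; sig = ⟨2 | 0⟩
  P={1,2}:  v_{1} + v_{2} = v_{5} ; sig = ⟨2 | 1⟩
  P={1,5}:  v_{1} + v_{5} = v_{6} ; sig = ⟨2 | 1⟩
  P={3,5}:  v_{3} + v_{5} = v_{4} ; sig = ⟨2 | 1⟩
  P={5,8}:  v_{5} + v_{8} = v_{2} ; sig = ⟨2 | 1⟩
  P={6,8}:  v_{6} + v_{8} = v_{5} ; sig = ⟨2 | 1⟩
  P={1,4}:  v_{1} + v_{4} = v_{3} + v_{6} ; sig = ⟨2 | 1 1⟩
  P={2,3}:  v_{2} + v_{3} = v_{4} + v_{8} ; sig = ⟨2 | 1 1⟩
  P={2,6}:  v_{2} + v_{6} = 2·v_{5} ; sig = ⟨2 | 2⟩
  P={3,6,7}:  v_{3} + v_{6} + v_{7} = v_{1} ; sig = ⟨3 | 1⟩

Sorted signature multiset PRS(X):
[⟨2 | 0⟩, ⟨2 | 0⟩, ⟨2 | 1⟩, ⟨2 | 1⟩, ⟨2 | 1⟩, ⟨2 | 1⟩, ⟨2 | 1⟩, ⟨2 | 1 1⟩, ⟨2 | 1 1⟩, ⟨2 | 2⟩, ⟨3 | 1⟩]


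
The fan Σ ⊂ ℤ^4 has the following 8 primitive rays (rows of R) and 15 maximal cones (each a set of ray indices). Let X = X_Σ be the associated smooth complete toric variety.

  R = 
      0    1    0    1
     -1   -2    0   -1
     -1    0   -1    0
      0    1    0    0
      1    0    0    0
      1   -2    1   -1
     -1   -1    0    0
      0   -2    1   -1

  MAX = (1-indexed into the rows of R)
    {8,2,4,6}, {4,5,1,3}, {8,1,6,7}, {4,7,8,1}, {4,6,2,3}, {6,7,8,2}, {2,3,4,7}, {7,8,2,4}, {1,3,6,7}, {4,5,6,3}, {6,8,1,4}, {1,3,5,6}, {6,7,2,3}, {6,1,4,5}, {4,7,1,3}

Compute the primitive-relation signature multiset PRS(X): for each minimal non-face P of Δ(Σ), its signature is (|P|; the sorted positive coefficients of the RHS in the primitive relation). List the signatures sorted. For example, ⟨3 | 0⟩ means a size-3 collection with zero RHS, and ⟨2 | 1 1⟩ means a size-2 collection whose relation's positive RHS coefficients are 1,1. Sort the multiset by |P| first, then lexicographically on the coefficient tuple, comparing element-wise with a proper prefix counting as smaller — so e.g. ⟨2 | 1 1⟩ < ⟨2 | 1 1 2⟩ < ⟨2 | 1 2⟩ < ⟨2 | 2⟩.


7 minimal non-faces of Δ(Σ) (on 8 rays):

  P = {1,2}:  v_{1} + v_{2} = v_{7} ; sig = ⟨2 | 1⟩
  P = {3,8}:  v_{3} + v_{8} = v_{2} ; sig = ⟨2 | 1⟩
  P = {5,8}:  v_{5} + v_{8} = v_{6} ; sig = ⟨2 | 1⟩
  P = {2,5}:  v_{2} + v_{5} = v_{3} + v_{6} ; sig = ⟨2 | 1 1⟩
  P = {5,7}:  v_{5} + v_{7} = v_{1} + v_{3} + v_{6} ; sig = ⟨2 | 1 1 1⟩
  P = {4,6,7}:  v_{4} + v_{6} + v_{7} = v_{8} ; sig = ⟨3 | 1⟩
  P = {1,3,4,6}:  v_{1} + v_{3} + v_{4} + v_{6} = 0 ; sig = ⟨4 | 0⟩

Sorted signature multiset PRS(X):
    ⟨2 | 1⟩
    ⟨2 | 1⟩
    ⟨2 | 1⟩
    ⟨2 | 1 1⟩
    ⟨2 | 1 1 1⟩
    ⟨3 | 1⟩
    ⟨4 | 0⟩


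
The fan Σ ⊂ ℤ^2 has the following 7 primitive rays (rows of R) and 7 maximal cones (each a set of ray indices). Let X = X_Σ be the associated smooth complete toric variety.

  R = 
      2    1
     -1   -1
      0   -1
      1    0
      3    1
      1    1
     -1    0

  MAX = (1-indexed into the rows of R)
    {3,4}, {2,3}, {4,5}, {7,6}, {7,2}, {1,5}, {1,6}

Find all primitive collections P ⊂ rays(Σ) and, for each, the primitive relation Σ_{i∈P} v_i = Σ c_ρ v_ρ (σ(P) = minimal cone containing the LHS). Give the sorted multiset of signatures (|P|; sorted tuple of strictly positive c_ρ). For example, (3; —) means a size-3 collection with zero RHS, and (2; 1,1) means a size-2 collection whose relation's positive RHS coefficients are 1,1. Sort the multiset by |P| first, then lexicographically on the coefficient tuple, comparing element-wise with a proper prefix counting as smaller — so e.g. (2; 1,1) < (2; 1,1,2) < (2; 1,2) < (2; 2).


|primitive collections| = 14. Relations:

  P={2,6}:  v_{2} + v_{6} = 0  ⇒ sig = (2; —)
  P={4,7}:  v_{4} + v_{7} = 0  ⇒ sig = (2; —)
  P={1,2}:  v_{1} + v_{2} = v_{4}  ⇒ sig = (2; 1)
  P={1,4}:  v_{1} + v_{4} = v_{5}  ⇒ sig = (2; 1)
  P={1,7}:  v_{1} + v_{7} = v_{6}  ⇒ sig = (2; 1)
  P={2,4}:  v_{2} + v_{4} = v_{3}  ⇒ sig = (2; 1)
  P={3,6}:  v_{3} + v_{6} = v_{4}  ⇒ sig = (2; 1)
  P={3,7}:  v_{3} + v_{7} = v_{2}  ⇒ sig = (2; 1)
  P={4,6}:  v_{4} + v_{6} = v_{1}  ⇒ sig = (2; 1)
  P={5,7}:  v_{5} + v_{7} = v_{1}  ⇒ sig = (2; 1)
  P={1,3}:  v_{1} + v_{3} = 2·v_{4}  ⇒ sig = (2; 2)
  P={2,5}:  v_{2} + v_{5} = 2·v_{4}  ⇒ sig = (2; 2)
  P={5,6}:  v_{5} + v_{6} = 2·v_{1}  ⇒ sig = (2; 2)
  P={3,5}:  v_{3} + v_{5} = 3·v_{4}  ⇒ sig = (2; 3)

Hence PRS(X_Σ) =
    |P|=2: 14 collections, coeffs (), (), (1), (1), (1), (1), (1), (1), (1), (1), (2), (2), (2), (3)


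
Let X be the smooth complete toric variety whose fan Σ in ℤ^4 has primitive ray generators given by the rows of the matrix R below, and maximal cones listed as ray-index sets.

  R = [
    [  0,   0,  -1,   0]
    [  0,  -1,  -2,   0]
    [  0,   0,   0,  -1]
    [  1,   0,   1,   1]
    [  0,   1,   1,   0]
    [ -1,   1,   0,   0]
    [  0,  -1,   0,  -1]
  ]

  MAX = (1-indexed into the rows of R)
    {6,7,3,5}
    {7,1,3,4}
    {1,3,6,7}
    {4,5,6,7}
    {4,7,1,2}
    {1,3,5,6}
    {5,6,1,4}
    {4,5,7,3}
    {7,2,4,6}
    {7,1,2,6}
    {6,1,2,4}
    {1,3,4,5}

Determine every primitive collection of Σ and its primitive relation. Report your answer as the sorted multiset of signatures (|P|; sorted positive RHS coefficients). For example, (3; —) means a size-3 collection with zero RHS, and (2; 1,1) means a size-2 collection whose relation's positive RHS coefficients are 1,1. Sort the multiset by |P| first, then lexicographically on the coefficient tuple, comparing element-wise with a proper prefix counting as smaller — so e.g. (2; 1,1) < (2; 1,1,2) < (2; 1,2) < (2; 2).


Σ has 5 primitive collections:

  P = {2,5}:  v_{2} + v_{5} = v_{1} — sig = (2; 1)
  P = {2,3}:  v_{2} + v_{3} = 2·v_{1} + v_{7} — sig = (2; 1,2)
  P = {1,5,7}:  v_{1} + v_{5} + v_{7} = v_{3} — sig = (3; 1)
  P = {3,4,6}:  v_{3} + v_{4} + v_{6} = v_{5} — sig = (3; 1)
  P = {1,4,6,7}:  v_{1} + v_{4} + v_{6} + v_{7} = 0 — sig = (4; —)

Sorted signature multiset PRS(X):
[(2; 1), (2; 1,2), (3; 1), (3; 1), (4; —)]


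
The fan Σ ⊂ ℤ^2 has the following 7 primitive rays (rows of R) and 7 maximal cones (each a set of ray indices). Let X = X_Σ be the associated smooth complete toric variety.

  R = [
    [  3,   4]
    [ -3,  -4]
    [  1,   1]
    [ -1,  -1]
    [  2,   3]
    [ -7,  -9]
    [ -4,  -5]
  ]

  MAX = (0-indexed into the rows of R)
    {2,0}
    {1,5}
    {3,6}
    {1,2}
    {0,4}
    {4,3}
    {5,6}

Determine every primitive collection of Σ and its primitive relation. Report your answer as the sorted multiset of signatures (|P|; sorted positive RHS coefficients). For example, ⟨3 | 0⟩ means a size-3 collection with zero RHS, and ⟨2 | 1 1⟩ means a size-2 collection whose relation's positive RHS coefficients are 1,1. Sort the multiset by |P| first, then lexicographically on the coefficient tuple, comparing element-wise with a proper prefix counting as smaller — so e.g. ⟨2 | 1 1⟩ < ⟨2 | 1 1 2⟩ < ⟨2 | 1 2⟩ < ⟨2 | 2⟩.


The 14 primitive collections of Σ (r=7, n=2):

  • {0,1}:  v_{0} + v_{1} = 0  so sig = ⟨2 | 0⟩
  • {2,3}:  v_{2} + v_{3} = 0  so sig = ⟨2 | 0⟩
  • {0,3}:  v_{0} + v_{3} = v_{4}  so sig = ⟨2 | 1⟩
  • {0,5}:  v_{0} + v_{5} = v_{6}  so sig = ⟨2 | 1⟩
  • {0,6}:  v_{0} + v_{6} = v_{3}  so sig = ⟨2 | 1⟩
  • {1,3}:  v_{1} + v_{3} = v_{6}  so sig = ⟨2 | 1⟩
  • {1,4}:  v_{1} + v_{4} = v_{3}  so sig = ⟨2 | 1⟩
  • {1,6}:  v_{1} + v_{6} = v_{5}  so sig = ⟨2 | 1⟩
  • {2,4}:  v_{2} + v_{4} = v_{0}  so sig = ⟨2 | 1⟩
  • {2,6}:  v_{2} + v_{6} = v_{1}  so sig = ⟨2 | 1⟩
  • {4,5}:  v_{4} + v_{5} = v_{3} + v_{6}  so sig = ⟨2 | 1 1⟩
  • {2,5}:  v_{2} + v_{5} = 2·v_{1}  so sig = ⟨2 | 2⟩
  • {3,5}:  v_{3} + v_{5} = 2·v_{6}  so sig = ⟨2 | 2⟩
  • {4,6}:  v_{4} + v_{6} = 2·v_{3}  so sig = ⟨2 | 2⟩

Hence PRS(X_Σ) =
[⟨2 | 0⟩, ⟨2 | 0⟩, ⟨2 | 1⟩, ⟨2 | 1⟩, ⟨2 | 1⟩, ⟨2 | 1⟩, ⟨2 | 1⟩, ⟨2 | 1⟩, ⟨2 | 1⟩, ⟨2 | 1⟩, ⟨2 | 1 1⟩, ⟨2 | 2⟩, ⟨2 | 2⟩, ⟨2 | 2⟩]


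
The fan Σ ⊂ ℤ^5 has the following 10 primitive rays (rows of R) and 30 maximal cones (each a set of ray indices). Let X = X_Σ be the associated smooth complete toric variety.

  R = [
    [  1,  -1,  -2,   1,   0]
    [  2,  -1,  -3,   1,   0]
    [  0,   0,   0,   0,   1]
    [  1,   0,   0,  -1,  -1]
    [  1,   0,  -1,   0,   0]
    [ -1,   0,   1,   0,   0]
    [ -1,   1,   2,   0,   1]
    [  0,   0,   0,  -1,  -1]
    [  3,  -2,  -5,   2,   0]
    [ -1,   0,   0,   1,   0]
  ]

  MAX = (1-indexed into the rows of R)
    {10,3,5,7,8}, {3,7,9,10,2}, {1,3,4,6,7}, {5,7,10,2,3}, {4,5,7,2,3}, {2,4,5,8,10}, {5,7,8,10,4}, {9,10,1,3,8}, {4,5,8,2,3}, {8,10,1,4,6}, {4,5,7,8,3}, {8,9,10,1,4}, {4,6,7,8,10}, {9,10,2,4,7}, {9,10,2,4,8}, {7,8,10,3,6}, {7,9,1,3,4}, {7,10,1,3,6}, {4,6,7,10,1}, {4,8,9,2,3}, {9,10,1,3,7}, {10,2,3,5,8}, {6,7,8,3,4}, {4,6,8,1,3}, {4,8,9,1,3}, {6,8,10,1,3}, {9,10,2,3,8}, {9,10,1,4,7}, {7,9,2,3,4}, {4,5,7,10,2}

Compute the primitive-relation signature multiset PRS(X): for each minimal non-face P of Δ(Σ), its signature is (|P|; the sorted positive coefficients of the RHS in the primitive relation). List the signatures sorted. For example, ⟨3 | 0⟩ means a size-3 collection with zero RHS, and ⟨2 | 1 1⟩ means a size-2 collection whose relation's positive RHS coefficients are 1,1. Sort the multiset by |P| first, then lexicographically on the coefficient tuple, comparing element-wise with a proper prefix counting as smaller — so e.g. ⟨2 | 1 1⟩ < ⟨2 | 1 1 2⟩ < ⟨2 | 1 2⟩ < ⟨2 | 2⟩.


The 10 primitive collections of Σ (r=10, n=5):

  {5,6}:  v_{5} + v_{6} = 0  so sig = ⟨2 | 0⟩
  {1,2}:  v_{1} + v_{2} = v_{9}  so sig = ⟨2 | 1⟩
  {1,5}:  v_{1} + v_{5} = v_{2}  so sig = ⟨2 | 1⟩
  {2,6}:  v_{2} + v_{6} = v_{1}  so sig = ⟨2 | 1⟩
  {5,9}:  v_{5} + v_{9} = 2·v_{2}  so sig = ⟨2 | 2⟩
  {6,9}:  v_{6} + v_{9} = 2·v_{1}  so sig = ⟨2 | 2⟩
  {1,7,8}:  v_{1} + v_{7} + v_{8} = 0  so sig = ⟨3 | 0⟩
  {3,4,10}:  v_{3} + v_{4} + v_{10} = 0  so sig = ⟨3 | 0⟩
  {2,7,8}:  v_{2} + v_{7} + v_{8} = v_{5}  so sig = ⟨3 | 1⟩
  {7,8,9}:  v_{7} + v_{8} + v_{9} = v_{2}  so sig = ⟨3 | 1⟩

Sorted signature multiset PRS(X):
{ ⟨2 | 0⟩,  ⟨2 | 1⟩ ×3,  ⟨2 | 2⟩ ×2,  ⟨3 | 0⟩ ×2,  ⟨3 | 1⟩ ×2 }


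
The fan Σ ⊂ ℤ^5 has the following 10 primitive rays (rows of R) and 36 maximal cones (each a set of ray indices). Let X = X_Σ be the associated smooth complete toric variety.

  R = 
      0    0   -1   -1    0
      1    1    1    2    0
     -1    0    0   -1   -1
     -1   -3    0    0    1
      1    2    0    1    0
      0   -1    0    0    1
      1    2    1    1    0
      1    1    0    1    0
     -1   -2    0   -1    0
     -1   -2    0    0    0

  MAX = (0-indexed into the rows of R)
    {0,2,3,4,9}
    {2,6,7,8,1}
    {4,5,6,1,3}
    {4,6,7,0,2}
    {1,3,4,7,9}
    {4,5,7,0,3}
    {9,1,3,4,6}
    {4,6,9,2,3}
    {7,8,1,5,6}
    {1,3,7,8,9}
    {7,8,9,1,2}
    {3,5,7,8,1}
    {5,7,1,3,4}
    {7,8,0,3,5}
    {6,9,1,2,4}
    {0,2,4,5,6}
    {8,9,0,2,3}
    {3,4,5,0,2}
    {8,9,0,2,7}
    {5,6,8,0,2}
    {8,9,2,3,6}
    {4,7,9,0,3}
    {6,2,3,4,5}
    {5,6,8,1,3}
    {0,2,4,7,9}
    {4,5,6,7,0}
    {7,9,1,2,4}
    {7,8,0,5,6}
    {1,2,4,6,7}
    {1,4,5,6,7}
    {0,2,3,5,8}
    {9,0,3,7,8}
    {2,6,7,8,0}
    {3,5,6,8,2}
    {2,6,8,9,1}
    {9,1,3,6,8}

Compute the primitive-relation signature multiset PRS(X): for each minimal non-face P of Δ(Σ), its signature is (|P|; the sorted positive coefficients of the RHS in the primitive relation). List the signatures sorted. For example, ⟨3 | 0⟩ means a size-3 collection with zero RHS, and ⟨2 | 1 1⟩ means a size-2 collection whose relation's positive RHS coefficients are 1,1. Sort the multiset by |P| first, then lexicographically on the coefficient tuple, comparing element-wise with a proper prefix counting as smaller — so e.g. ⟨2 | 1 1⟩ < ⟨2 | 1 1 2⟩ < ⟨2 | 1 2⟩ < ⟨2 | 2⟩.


Primitive collections (11):

  • {4,8}:  v_{4} + v_{8} = 0  →  sig = ⟨2 | 0⟩
  • {0,1}:  v_{0} + v_{1} = v_{7}  →  sig = ⟨2 | 1⟩
  • {5,9}:  v_{5} + v_{9} = v_{3}  →  sig = ⟨2 | 1⟩
  • {0,6,9}:  v_{0} + v_{6} + v_{9} = 0  →  sig = ⟨3 | 0⟩
  • {2,5,7}:  v_{2} + v_{5} + v_{7} = 0  →  sig = ⟨3 | 0⟩
  • {0,3,6}:  v_{0} + v_{3} + v_{6} = v_{5}  →  sig = ⟨3 | 1⟩
  • {2,3,7}:  v_{2} + v_{3} + v_{7} = v_{9}  →  sig = ⟨3 | 1⟩
  • {6,7,9}:  v_{6} + v_{7} + v_{9} = v_{1}  →  sig = ⟨3 | 1⟩
  • {1,2,5}:  v_{1} + v_{2} + v_{5} = v_{6} + v_{9}  →  sig = ⟨3 | 1 1⟩
  • {3,6,7}:  v_{3} + v_{6} + v_{7} = v_{1} + v_{5}  →  sig = ⟨3 | 1 1⟩
  • {1,2,3}:  v_{1} + v_{2} + v_{3} = v_{6} + 2·v_{9}  →  sig = ⟨3 | 1 2⟩

Signatures (|P|; sorted positive RHS coefficients), sorted:
{ ⟨2 | 0⟩,  ⟨2 | 1⟩ ×2,  ⟨3 | 0⟩ ×2,  ⟨3 | 1⟩ ×3,  ⟨3 | 1 1⟩ ×2,  ⟨3 | 1 2⟩ }


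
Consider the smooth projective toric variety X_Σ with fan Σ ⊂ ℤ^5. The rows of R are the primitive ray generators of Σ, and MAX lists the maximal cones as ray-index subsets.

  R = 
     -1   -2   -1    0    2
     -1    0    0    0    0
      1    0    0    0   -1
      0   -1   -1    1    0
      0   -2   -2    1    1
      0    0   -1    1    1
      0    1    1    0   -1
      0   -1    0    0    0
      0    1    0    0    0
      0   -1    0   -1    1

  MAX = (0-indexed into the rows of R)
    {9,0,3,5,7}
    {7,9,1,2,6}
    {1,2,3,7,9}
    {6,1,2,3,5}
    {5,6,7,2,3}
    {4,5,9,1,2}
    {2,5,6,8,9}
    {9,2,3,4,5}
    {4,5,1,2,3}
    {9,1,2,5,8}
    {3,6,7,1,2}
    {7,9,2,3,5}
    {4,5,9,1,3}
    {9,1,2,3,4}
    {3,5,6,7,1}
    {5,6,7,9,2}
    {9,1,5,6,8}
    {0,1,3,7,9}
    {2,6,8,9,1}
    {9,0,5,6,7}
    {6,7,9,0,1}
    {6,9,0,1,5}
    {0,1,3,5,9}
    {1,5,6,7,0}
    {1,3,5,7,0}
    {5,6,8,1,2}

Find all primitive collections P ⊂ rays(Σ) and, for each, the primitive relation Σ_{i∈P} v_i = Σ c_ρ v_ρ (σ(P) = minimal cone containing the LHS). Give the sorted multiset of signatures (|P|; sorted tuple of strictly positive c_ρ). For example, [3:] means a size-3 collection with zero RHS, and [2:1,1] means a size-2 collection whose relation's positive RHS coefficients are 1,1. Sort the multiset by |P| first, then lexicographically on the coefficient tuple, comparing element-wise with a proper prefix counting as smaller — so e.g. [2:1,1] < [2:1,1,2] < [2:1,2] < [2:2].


The 14 primitive collections of Σ (r=10, n=5):

  P={7,8}:  v_{7} + v_{8} = 0  ⟹  sig = [2:]
  P={4,6}:  v_{4} + v_{6} = v_{3}  ⟹  sig = [2:1]
  P={0,2}:  v_{0} + v_{2} = v_{3} + v_{9}  ⟹  sig = [2:1,1]
  P={0,8}:  v_{0} + v_{8} = v_{1} + v_{5} + v_{9}  ⟹  sig = [2:1,1,1]
  P={3,8}:  v_{3} + v_{8} = v_{1} + v_{2} + v_{5}  ⟹  sig = [2:1,1,1]
  P={0,4}:  v_{0} + v_{4} = v_{1} + 2·v_{3} + v_{5} + 2·v_{9}  ⟹  sig = [2:1,1,2,2]
  P={4,7}:  v_{4} + v_{7} = 2·v_{3} + v_{9}  ⟹  sig = [2:1,2]
  P={4,8}:  v_{4} + v_{8} = 2·v_{1} + 2·v_{2} + 2·v_{5} + v_{9}  ⟹  sig = [2:1,2,2,2]
  P={3,6,9}:  v_{3} + v_{6} + v_{9} = v_{7}  ⟹  sig = [3:1]
  P={0,3,6}:  v_{0} + v_{3} + v_{6} = v_{1} + v_{5} + 2·v_{7}  ⟹  sig = [3:1,1,2]
  P={1,2,5,7}:  v_{1} + v_{2} + v_{5} + v_{7} = v_{3}  ⟹  sig = [4:1]
  P={1,5,7,9}:  v_{1} + v_{5} + v_{7} + v_{9} = v_{0}  ⟹  sig = [4:1]
  P={1,2,5,6,9}:  v_{1} + v_{2} + v_{5} + v_{6} + v_{9} = 0  ⟹  sig = [5:]
  P={1,2,3,5,9}:  v_{1} + v_{2} + v_{3} + v_{5} + v_{9} = v_{4}  ⟹  sig = [5:1]

Signatures (|P|; sorted positive RHS coefficients), sorted:
    [2:]
    [2:1]
    [2:1,1]
    [2:1,1,1]
    [2:1,1,1]
    [2:1,1,2,2]
    [2:1,2]
    [2:1,2,2,2]
    [3:1]
    [3:1,1,2]
    [4:1]
    [4:1]
    [5:]
    [5:1]


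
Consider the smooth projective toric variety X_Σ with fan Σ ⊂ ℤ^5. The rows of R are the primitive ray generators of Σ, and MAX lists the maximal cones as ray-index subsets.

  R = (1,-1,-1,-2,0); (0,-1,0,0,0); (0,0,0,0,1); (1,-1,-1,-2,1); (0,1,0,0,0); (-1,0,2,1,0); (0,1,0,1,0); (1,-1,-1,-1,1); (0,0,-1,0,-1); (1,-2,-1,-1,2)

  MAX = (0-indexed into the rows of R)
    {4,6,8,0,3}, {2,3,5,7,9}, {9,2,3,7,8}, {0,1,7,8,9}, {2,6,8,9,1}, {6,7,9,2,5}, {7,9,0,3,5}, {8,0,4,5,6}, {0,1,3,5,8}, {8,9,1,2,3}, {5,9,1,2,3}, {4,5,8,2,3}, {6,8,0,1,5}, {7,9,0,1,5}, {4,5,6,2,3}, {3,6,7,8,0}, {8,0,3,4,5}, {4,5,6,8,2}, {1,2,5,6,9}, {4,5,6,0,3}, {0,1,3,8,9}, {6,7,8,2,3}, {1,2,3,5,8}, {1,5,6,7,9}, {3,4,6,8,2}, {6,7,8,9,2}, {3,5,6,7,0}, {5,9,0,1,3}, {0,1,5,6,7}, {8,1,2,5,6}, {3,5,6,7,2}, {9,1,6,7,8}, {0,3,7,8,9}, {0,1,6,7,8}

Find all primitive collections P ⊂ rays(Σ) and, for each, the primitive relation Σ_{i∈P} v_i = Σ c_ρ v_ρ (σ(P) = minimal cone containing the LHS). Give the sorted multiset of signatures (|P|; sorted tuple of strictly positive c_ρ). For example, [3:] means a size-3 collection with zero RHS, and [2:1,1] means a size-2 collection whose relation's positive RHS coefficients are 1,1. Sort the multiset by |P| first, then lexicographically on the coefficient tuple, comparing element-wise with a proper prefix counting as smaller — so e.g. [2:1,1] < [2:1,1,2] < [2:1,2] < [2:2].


12 collections generate NE(X_Σ); each relation:

  P = {1,4}:  v_{1} + v_{4} = 0  so sig = [2:]
  P = {0,2}:  v_{0} + v_{2} = v_{3}  so sig = [2:1]
  P = {4,7}:  v_{4} + v_{7} = v_{3} + v_{6}  so sig = [2:1,1]
  P = {4,9}:  v_{4} + v_{9} = v_{2} + v_{7}  so sig = [2:1,1]
  P = {1,2,7}:  v_{1} + v_{2} + v_{7} = v_{9}  so sig = [3:1]
  P = {1,3,6}:  v_{1} + v_{3} + v_{6} = v_{7}  so sig = [3:1]
  P = {5,7,8}:  v_{5} + v_{7} + v_{8} = v_{1}  so sig = [3:1]
  P = {1,3,7}:  v_{1} + v_{3} + v_{7} = v_{0} + v_{9}  so sig = [3:1,1]
  P = {3,6,9}:  v_{3} + v_{6} + v_{9} = v_{2} + 2·v_{7}  so sig = [3:1,2]
  P = {5,8,9}:  v_{5} + v_{8} + v_{9} = 2·v_{1} + v_{2}  so sig = [3:1,2]
  P = {0,6,9}:  v_{0} + v_{6} + v_{9} = 2·v_{7}  so sig = [3:2]
  P = {3,5,6,8}:  v_{3} + v_{5} + v_{6} + v_{8} = 0  so sig = [4:]

Hence PRS(X_Σ) =
    [2:]
    [2:1]
    [2:1,1]
    [2:1,1]
    [3:1]
    [3:1]
    [3:1]
    [3:1,1]
    [3:1,2]
    [3:1,2]
    [3:2]
    [4:]


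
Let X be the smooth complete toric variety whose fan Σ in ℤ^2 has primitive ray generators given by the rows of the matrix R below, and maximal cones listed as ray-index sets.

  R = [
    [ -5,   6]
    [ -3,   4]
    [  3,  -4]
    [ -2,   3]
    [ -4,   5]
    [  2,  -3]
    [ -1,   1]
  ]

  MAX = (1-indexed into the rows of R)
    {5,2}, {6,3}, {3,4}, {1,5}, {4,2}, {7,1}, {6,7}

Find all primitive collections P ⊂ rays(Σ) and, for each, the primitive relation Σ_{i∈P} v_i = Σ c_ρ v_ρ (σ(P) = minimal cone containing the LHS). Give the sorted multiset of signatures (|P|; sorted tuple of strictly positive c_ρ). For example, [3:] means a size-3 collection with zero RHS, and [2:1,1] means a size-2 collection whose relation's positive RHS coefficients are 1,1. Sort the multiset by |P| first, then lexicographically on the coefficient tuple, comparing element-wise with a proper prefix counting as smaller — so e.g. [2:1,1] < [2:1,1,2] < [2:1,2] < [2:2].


Primitive collections (14):

  {2,3}:  v_{2} + v_{3} = 0  ⇒ sig = [2:]
  {4,6}:  v_{4} + v_{6} = 0  ⇒ sig = [2:]
  {2,6}:  v_{2} + v_{6} = v_{7}  ⇒ sig = [2:1]
  {2,7}:  v_{2} + v_{7} = v_{5}  ⇒ sig = [2:1]
  {3,5}:  v_{3} + v_{5} = v_{7}  ⇒ sig = [2:1]
  {3,7}:  v_{3} + v_{7} = v_{6}  ⇒ sig = [2:1]
  {4,7}:  v_{4} + v_{7} = v_{2}  ⇒ sig = [2:1]
  {5,7}:  v_{5} + v_{7} = v_{1}  ⇒ sig = [2:1]
  {1,4}:  v_{1} + v_{4} = v_{2} + v_{5}  ⇒ sig = [2:1,1]
  {1,2}:  v_{1} + v_{2} = 2·v_{5}  ⇒ sig = [2:2]
  {1,3}:  v_{1} + v_{3} = 2·v_{7}  ⇒ sig = [2:2]
  {4,5}:  v_{4} + v_{5} = 2·v_{2}  ⇒ sig = [2:2]
  {5,6}:  v_{5} + v_{6} = 2·v_{7}  ⇒ sig = [2:2]
  {1,6}:  v_{1} + v_{6} = 3·v_{7}  ⇒ sig = [2:3]

Signatures (|P|; sorted positive RHS coefficients), sorted:
[[2:], [2:], [2:1], [2:1], [2:1], [2:1], [2:1], [2:1], [2:1,1], [2:2], [2:2], [2:2], [2:2], [2:3]]


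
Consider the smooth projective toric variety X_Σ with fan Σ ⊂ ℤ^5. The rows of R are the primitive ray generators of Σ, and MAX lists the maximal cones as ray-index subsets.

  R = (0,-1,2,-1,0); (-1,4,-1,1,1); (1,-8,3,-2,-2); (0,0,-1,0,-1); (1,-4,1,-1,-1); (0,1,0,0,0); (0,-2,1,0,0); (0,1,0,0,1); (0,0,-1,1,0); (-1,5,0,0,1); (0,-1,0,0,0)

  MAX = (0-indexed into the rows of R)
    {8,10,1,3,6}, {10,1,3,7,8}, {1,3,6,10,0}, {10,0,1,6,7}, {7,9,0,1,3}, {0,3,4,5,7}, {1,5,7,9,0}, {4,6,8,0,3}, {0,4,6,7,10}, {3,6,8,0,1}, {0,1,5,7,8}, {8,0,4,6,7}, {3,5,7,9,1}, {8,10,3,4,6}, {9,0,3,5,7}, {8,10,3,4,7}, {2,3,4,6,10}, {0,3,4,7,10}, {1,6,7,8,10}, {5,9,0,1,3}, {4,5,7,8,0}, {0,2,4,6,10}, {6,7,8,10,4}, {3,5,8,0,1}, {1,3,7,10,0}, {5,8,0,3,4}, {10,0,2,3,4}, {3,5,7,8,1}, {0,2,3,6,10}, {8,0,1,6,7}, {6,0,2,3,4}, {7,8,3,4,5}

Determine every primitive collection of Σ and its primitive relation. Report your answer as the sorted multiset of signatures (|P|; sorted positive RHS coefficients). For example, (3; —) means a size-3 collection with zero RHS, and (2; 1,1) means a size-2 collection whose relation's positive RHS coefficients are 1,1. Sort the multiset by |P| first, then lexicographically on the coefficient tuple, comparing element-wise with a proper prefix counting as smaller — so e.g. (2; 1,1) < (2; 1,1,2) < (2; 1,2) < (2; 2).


17 collections generate NE(X_Σ); each relation:

  {1,4}:  v_{1} + v_{4} = 0  so sig = (2; —)
  {5,10}:  v_{5} + v_{10} = 0  so sig = (2; —)
  {5,6}:  v_{5} + v_{6} = v_{0} + v_{8}  so sig = (2; 1,1)
  {6,9}:  v_{6} + v_{9} = v_{0} + v_{1}  so sig = (2; 1,1)
  {8,9}:  v_{8} + v_{9} = v_{1} + v_{5}  so sig = (2; 1,1)
  {1,2}:  v_{1} + v_{2} = v_{0} + v_{3} + v_{6} + v_{10}  so sig = (2; 1,1,1,1)
  {2,5}:  v_{2} + v_{5} = v_{0} + v_{3} + v_{4} + v_{6}  so sig = (2; 1,1,1,1)
  {4,9}:  v_{4} + v_{9} = v_{0} + v_{3} + v_{5} + v_{7}  so sig = (2; 1,1,1,1)
  {9,10}:  v_{9} + v_{10} = v_{0} + v_{1} + v_{3} + v_{7}  so sig = (2; 1,1,1,1)
  {2,7}:  v_{2} + v_{7} = v_{0} + v_{4} + 2·v_{10}  so sig = (2; 1,1,2)
  {2,8}:  v_{2} + v_{8} = v_{3} + v_{4} + 2·v_{6}  so sig = (2; 1,1,2)
  {2,9}:  v_{2} + v_{9} = 2·v_{0} + v_{3} + v_{10}  so sig = (2; 1,1,2)
  {0,8,10}:  v_{0} + v_{8} + v_{10} = v_{6}  so sig = (3; 1)
  {3,6,7}:  v_{3} + v_{6} + v_{7} = v_{10}  so sig = (3; 1)
  {0,3,7,8}:  v_{0} + v_{3} + v_{7} + v_{8} = 0  so sig = (4; —)
  {0,1,3,5,7}:  v_{0} + v_{1} + v_{3} + v_{5} + v_{7} = v_{9}  so sig = (5; 1)
  {0,3,4,6,10}:  v_{0} + v_{3} + v_{4} + v_{6} + v_{10} = v_{2}  so sig = (5; 1)

so the primitive-relation signature multiset is
{ (2; —) ×2,  (2; 1,1) ×3,  (2; 1,1,1,1) ×4,  (2; 1,1,2) ×3,  (3; 1) ×2,  (4; —),  (5; 1) ×2 }


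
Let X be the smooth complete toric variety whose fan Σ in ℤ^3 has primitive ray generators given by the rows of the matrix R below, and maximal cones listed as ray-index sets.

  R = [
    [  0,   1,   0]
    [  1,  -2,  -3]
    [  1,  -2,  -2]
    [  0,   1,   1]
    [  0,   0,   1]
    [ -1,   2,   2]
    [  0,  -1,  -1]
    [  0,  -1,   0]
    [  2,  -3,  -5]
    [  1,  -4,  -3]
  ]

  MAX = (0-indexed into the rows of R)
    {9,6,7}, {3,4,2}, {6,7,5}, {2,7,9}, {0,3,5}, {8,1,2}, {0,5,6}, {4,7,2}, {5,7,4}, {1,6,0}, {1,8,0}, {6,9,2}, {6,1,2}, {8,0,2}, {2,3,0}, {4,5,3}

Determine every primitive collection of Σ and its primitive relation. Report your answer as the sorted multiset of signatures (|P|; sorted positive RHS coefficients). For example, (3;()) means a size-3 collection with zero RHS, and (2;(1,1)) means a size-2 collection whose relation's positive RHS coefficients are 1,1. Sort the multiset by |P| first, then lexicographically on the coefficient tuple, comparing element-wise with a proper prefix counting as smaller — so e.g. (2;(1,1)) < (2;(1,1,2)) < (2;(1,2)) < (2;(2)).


The 24 primitive collections of Σ (r=10, n=3):

  • {0,7}:  v_{0} + v_{7} = 0 ; sig = (2;())
  • {2,5}:  v_{2} + v_{5} = 0 ; sig = (2;())
  • {3,6}:  v_{3} + v_{6} = 0 ; sig = (2;())
  • {0,4}:  v_{0} + v_{4} = v_{3} ; sig = (2;(1))
  • {1,4}:  v_{1} + v_{4} = v_{2} ; sig = (2;(1))
  • {3,7}:  v_{3} + v_{7} = v_{4} ; sig = (2;(1))
  • {4,6}:  v_{4} + v_{6} = v_{7} ; sig = (2;(1))
  • {0,9}:  v_{0} + v_{9} = v_{2} + v_{6} ; sig = (2;(1,1))
  • {1,3}:  v_{1} + v_{3} = v_{0} + v_{2} ; sig = (2;(1,1))
  • {1,5}:  v_{1} + v_{5} = v_{0} + v_{6} ; sig = (2;(1,1))
  • {1,7}:  v_{1} + v_{7} = v_{2} + v_{6} ; sig = (2;(1,1))
  • {3,9}:  v_{3} + v_{9} = v_{2} + v_{7} ; sig = (2;(1,1))
  • {5,8}:  v_{5} + v_{8} = v_{0} + v_{1} ; sig = (2;(1,1))
  • {5,9}:  v_{5} + v_{9} = v_{6} + v_{7} ; sig = (2;(1,1))
  • {7,8}:  v_{7} + v_{8} = v_{1} + v_{2} ; sig = (2;(1,1))
  • {8,9}:  v_{8} + v_{9} = v_{1} + 2·v_{2} + v_{6} ; sig = (2;(1,1,2))
  • {4,8}:  v_{4} + v_{8} = v_{0} + 2·v_{2} ; sig = (2;(1,2))
  • {4,9}:  v_{4} + v_{9} = v_{2} + 2·v_{7} ; sig = (2;(1,2))
  • {6,8}:  v_{6} + v_{8} = 2·v_{1} ; sig = (2;(2))
  • {1,9}:  v_{1} + v_{9} = 2·v_{2} + 2·v_{6} ; sig = (2;(2,2))
  • {3,8}:  v_{3} + v_{8} = 2·v_{0} + 2·v_{2} ; sig = (2;(2,2))
  • {0,1,2}:  v_{0} + v_{1} + v_{2} = v_{8} ; sig = (3;(1))
  • {0,2,6}:  v_{0} + v_{2} + v_{6} = v_{1} ; sig = (3;(1))
  • {2,6,7}:  v_{2} + v_{6} + v_{7} = v_{9} ; sig = (3;(1))

Sorted signature multiset PRS(X):
    |P|=2: 21 collections, coeffs (), (), (), (1), (1), (1), (1), (1,1), (1,1), (1,1), (1,1), (1,1), (1,1), (1,1), (1,1), (1,1,2), (1,2), (1,2), (2), (2,2), (2,2)
    |P|=3: 3 collections, coeffs (1), (1), (1)


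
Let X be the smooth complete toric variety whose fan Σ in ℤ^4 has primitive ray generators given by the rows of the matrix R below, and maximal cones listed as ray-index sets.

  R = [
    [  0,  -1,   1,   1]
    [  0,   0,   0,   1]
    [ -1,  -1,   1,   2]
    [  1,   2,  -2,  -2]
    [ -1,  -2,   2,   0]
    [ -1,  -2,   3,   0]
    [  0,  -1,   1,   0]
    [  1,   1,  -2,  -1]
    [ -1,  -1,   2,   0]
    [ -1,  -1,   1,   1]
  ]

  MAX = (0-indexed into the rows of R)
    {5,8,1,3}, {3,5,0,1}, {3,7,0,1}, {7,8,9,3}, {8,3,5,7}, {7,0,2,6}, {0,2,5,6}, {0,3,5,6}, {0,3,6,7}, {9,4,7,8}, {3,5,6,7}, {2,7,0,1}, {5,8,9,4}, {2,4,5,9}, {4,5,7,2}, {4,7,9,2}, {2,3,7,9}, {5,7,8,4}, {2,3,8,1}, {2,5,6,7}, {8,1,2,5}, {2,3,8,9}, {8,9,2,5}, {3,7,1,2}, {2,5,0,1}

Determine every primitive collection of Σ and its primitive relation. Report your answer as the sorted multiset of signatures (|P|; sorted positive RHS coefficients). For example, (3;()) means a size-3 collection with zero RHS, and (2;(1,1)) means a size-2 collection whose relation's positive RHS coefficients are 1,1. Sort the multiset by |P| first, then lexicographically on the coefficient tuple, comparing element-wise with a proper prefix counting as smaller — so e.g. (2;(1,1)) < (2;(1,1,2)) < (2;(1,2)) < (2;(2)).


20 collections generate NE(X_Σ); each relation:

  • {1,6}:  v_{1} + v_{6} = v_{0}  ⇒ sig = (2;(1))
  • {1,9}:  v_{1} + v_{9} = v_{2}  ⇒ sig = (2;(1))
  • {6,8}:  v_{6} + v_{8} = v_{5}  ⇒ sig = (2;(1))
  • {0,8}:  v_{0} + v_{8} = v_{1} + v_{5}  ⇒ sig = (2;(1,1))
  • {0,9}:  v_{0} + v_{9} = v_{2} + v_{6}  ⇒ sig = (2;(1,1))
  • {1,4}:  v_{1} + v_{4} = v_{2} + v_{5} + v_{7}  ⇒ sig = (2;(1,1,1))
  • {6,9}:  v_{6} + v_{9} = v_{2} + v_{5} + v_{7}  ⇒ sig = (2;(1,1,1))
  • {0,4}:  v_{0} + v_{4} = v_{2} + v_{5} + v_{6} + v_{7}  ⇒ sig = (2;(1,1,1,1))
  • {4,6}:  v_{4} + v_{6} = v_{2} + 2·v_{5} + 2·v_{7}  ⇒ sig = (2;(1,2,2))
  • {3,4}:  v_{3} + v_{4} = 2·v_{7} + 2·v_{8}  ⇒ sig = (2;(2,2))
  • {1,7,8}:  v_{1} + v_{7} + v_{8} = 0  ⇒ sig = (3;())
  • {2,3,6}:  v_{2} + v_{3} + v_{6} = 0  ⇒ sig = (3;())
  • {0,2,3}:  v_{0} + v_{2} + v_{3} = v_{1}  ⇒ sig = (3;(1))
  • {1,5,7}:  v_{1} + v_{5} + v_{7} = v_{6}  ⇒ sig = (3;(1))
  • {2,3,5}:  v_{2} + v_{3} + v_{5} = v_{8}  ⇒ sig = (3;(1))
  • {2,7,8}:  v_{2} + v_{7} + v_{8} = v_{9}  ⇒ sig = (3;(1))
  • {5,7,9}:  v_{5} + v_{7} + v_{9} = v_{4}  ⇒ sig = (3;(1))
  • {2,4,8}:  v_{2} + v_{4} + v_{8} = v_{5} + 2·v_{9}  ⇒ sig = (3;(1,2))
  • {3,5,9}:  v_{3} + v_{5} + v_{9} = v_{7} + 2·v_{8}  ⇒ sig = (3;(1,2))
  • {0,5,7}:  v_{0} + v_{5} + v_{7} = 2·v_{6}  ⇒ sig = (3;(2))

Hence PRS(X_Σ) =
    |P|=2: 10 collections, coeffs (1), (1), (1), (1,1), (1,1), (1,1,1), (1,1,1), (1,1,1,1), (1,2,2), (2,2)
    |P|=3: 10 collections, coeffs (), (), (1), (1), (1), (1), (1), (1,2), (1,2), (2)


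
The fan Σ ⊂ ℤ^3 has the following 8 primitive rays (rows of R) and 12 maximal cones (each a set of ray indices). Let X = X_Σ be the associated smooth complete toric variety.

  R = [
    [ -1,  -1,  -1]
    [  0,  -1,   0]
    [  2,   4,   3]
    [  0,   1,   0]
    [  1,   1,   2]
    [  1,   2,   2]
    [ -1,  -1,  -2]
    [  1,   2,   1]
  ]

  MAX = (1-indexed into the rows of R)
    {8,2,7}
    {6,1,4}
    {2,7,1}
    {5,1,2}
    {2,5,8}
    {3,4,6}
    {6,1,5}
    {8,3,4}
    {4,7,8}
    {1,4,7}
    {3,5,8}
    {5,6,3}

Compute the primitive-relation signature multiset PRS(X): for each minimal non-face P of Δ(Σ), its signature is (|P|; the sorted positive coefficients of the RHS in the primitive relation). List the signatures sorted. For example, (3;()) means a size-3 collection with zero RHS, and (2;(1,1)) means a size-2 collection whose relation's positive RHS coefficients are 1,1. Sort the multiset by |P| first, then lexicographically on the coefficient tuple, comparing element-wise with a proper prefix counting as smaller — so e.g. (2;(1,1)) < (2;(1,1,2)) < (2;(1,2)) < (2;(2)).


Δ(Σ) — 8 vertices, 10 min non-faces:

  {2,4}:  v_{2} + v_{4} = 0  so sig = (2;())
  {5,7}:  v_{5} + v_{7} = 0  so sig = (2;())
  {1,8}:  v_{1} + v_{8} = v_{4}  so sig = (2;(1))
  {2,6}:  v_{2} + v_{6} = v_{5}  so sig = (2;(1))
  {4,5}:  v_{4} + v_{5} = v_{6}  so sig = (2;(1))
  {6,7}:  v_{6} + v_{7} = v_{4}  so sig = (2;(1))
  {6,8}:  v_{6} + v_{8} = v_{3}  so sig = (2;(1))
  {1,3}:  v_{1} + v_{3} = v_{4} + v_{6}  so sig = (2;(1,1))
  {2,3}:  v_{2} + v_{3} = v_{5} + v_{8}  so sig = (2;(1,1))
  {3,7}:  v_{3} + v_{7} = v_{4} + v_{8}  so sig = (2;(1,1))

Sorted signature multiset PRS(X):
{ (2;()) ×2,  (2;(1)) ×5,  (2;(1,1)) ×3 }


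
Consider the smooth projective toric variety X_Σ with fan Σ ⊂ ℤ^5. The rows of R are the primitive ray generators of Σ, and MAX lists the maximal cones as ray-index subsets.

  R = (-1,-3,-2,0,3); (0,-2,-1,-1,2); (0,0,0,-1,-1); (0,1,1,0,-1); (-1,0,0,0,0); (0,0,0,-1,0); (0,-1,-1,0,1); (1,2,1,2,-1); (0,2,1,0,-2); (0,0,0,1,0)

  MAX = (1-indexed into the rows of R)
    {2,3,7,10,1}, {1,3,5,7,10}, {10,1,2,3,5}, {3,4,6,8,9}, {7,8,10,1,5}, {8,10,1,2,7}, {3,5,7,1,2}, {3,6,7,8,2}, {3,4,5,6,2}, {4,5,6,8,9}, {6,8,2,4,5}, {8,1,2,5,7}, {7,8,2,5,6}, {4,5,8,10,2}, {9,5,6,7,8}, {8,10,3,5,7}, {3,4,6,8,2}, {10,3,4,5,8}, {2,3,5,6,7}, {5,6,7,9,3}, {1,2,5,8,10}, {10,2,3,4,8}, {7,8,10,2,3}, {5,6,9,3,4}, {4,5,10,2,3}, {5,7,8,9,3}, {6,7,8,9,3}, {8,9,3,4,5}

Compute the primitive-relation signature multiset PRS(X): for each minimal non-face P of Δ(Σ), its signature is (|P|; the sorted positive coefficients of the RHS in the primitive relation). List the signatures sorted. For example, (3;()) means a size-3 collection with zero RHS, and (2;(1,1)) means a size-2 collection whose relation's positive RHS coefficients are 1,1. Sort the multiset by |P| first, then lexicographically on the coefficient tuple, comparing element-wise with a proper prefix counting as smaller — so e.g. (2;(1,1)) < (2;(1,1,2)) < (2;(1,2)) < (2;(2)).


Δ(Σ) — 10 vertices, 11 min non-faces:

  {4,7}:  v_{4} + v_{7} = 0  →  sig = (2;())
  {6,10}:  v_{6} + v_{10} = 0  →  sig = (2;())
  {2,9}:  v_{2} + v_{9} = v_{6}  →  sig = (2;(1))
  {1,9}:  v_{1} + v_{9} = v_{5} + v_{7}  →  sig = (2;(1,1))
  {1,4}:  v_{1} + v_{4} = v_{2} + v_{5} + v_{10}  →  sig = (2;(1,1,1))
  {1,6}:  v_{1} + v_{6} = v_{2} + v_{5} + v_{7}  →  sig = (2;(1,1,1))
  {9,10}:  v_{9} + v_{10} = v_{3} + v_{5} + v_{8}  →  sig = (2;(1,1,1))
  {1,3,8}:  v_{1} + v_{3} + v_{8} = v_{7} + v_{10}  →  sig = (3;(1,1))
  {2,3,5,8}:  v_{2} + v_{3} + v_{5} + v_{8} = 0  →  sig = (4;())
  {2,5,7,10}:  v_{2} + v_{5} + v_{7} + v_{10} = v_{1}  →  sig = (4;(1))
  {3,5,6,8}:  v_{3} + v_{5} + v_{6} + v_{8} = v_{9}  →  sig = (4;(1))

so the primitive-relation signature multiset is
    |P|=2: 7 collections, coeffs (), (), (1), (1,1), (1,1,1), (1,1,1), (1,1,1)
    |P|=3: 1 collection, coeffs (1,1)
    |P|=4: 3 collections, coeffs (), (1), (1)
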